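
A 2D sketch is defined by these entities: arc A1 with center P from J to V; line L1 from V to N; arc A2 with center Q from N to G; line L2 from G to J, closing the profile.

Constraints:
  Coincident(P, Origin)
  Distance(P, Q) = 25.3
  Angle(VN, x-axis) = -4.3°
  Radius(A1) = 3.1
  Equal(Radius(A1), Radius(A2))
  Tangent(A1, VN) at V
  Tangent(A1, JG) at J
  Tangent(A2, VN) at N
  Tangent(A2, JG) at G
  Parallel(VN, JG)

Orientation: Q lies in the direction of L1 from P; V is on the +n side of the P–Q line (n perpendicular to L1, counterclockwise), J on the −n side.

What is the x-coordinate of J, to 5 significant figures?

-0.23243

The slot axis is L1's direction at -4.3°, so u = (cos -4.3°, sin -4.3°) = (0.99719, -0.074979) and n = (−sin -4.3°, cos -4.3°) = (0.074979, 0.99719). P is at the origin and Q lies 25.3 along u from P, so Q = 25.3·u = (25.229, -1.8970). Tangency of A1 to both parallel lines with radius 3.1 puts V and J at P ± 3.1·n: V = (0.23243, 3.0913), J = (-0.23243, -3.0913). So J.x = -0.23243.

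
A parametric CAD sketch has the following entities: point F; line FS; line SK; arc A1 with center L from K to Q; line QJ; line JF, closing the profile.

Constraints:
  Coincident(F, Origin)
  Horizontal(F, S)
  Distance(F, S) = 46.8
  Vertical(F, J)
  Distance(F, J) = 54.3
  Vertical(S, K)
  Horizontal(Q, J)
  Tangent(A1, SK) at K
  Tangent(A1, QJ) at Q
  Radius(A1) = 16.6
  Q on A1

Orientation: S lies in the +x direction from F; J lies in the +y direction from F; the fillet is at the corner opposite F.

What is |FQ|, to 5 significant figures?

62.133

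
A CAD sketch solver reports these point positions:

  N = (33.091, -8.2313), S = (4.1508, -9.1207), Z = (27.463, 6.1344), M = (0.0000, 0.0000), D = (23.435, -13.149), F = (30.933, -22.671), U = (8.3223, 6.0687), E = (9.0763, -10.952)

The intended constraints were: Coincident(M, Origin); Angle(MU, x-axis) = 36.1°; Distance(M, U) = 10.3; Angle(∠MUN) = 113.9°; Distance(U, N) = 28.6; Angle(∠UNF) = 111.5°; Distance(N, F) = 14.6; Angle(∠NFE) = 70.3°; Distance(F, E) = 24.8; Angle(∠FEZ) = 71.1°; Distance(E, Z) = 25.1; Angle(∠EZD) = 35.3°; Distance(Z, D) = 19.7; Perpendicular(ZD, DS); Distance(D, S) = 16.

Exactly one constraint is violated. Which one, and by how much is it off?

Distance(D, S) = 16 — off by 3.70.

M = (0.00, 0.00) ✓; MU at 36.10° ✓; |MU| = 10.30 ✓; ∠MUN = 113.9° ✓; |UN| = 28.60 ✓; ∠UNF = 111.5° ✓; |NF| = 14.60 ✓; ∠NFE = 70.30° ✓; |FE| = 24.80 ✓; ∠FEZ = 71.10° ✓; |EZ| = 25.10 ✓; ∠EZD = 35.30° ✓; |ZD| = 19.70 ✓; ∠(ZD, DS) = 90.00° ✓; |DS| = 19.70 ✗.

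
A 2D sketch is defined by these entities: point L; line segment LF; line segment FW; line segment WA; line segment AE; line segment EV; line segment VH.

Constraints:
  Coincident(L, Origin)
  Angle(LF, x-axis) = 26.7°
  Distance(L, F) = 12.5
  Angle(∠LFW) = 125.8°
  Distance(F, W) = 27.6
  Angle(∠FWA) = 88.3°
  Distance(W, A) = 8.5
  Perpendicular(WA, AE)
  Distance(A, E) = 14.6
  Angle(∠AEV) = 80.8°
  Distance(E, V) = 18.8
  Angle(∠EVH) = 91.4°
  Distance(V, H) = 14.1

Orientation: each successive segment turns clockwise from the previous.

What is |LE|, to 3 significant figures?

20.2

L is at the origin; LF runs at 26.7° with length 12.5, so F = (11.2, 5.62). ∠LFW = 125.8° gives FW at -27.5° from the x-axis; with |FW| = 27.6, W = (35.6, -7.13). ∠FWA = 88.3° gives WA at -119° from the x-axis; with |WA| = 8.5, A = (31.5, -14.5). The perpendicularity gives AE at right angles to WA, so AE runs at 151°; with |AE| = 14.6, E = (18.8, -7.42). Then |LE| = |E − L| = 20.2.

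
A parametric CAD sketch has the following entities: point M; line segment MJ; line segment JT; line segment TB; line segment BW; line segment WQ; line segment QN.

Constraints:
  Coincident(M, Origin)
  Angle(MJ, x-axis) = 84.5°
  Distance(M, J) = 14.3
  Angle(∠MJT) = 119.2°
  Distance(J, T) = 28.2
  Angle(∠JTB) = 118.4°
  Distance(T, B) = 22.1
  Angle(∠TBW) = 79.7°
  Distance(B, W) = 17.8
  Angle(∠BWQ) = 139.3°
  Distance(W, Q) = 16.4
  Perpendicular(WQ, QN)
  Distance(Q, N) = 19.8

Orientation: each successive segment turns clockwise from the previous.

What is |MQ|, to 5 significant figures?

14.966

∠TBW = 79.7° gives BW at -138.20° from the x-axis; with |BW| = 17.8, W = (31.362, 0.12911). ∠BWQ = 139.3° gives WQ at -178.90° from the x-axis; with |WQ| = 16.4, Q = (14.965, -0.18573). Then |MQ| = |Q − M| = 14.966.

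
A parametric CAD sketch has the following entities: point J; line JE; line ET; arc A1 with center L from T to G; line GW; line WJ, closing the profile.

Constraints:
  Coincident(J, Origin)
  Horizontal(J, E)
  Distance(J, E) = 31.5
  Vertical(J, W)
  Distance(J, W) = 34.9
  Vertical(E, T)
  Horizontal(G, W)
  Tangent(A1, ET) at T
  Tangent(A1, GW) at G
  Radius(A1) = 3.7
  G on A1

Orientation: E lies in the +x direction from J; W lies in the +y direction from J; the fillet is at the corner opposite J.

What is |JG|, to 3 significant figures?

44.6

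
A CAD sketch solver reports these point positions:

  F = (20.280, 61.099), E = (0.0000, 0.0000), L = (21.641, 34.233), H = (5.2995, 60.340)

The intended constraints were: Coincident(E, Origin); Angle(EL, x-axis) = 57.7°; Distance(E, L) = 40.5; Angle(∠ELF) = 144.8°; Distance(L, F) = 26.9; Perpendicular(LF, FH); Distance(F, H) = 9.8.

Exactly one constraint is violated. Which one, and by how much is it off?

Distance(F, H) = 9.8 — off by 5.20.

E = (0.00, 0.00) ✓; EL at 57.70° ✓; |EL| = 40.50 ✓; ∠ELF = 144.8° ✓; |LF| = 26.90 ✓; ∠(LF, FH) = 90.00° ✓; |FH| = 15.00 ✗.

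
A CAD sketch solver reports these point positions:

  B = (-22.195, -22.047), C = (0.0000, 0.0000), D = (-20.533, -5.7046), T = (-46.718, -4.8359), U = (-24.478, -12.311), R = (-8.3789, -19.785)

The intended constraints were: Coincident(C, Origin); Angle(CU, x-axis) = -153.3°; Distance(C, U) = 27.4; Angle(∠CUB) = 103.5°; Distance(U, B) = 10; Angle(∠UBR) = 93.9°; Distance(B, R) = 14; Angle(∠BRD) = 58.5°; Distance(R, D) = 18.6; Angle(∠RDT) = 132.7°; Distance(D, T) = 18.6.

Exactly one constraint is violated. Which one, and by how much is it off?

Distance(D, T) = 18.6 — off by 7.60.

C = (0.00, 0.00) ✓; CU at -153.3° ✓; |CU| = 27.40 ✓; ∠CUB = 103.5° ✓; |UB| = 10.00 ✓; ∠UBR = 93.90° ✓; |BR| = 14.00 ✓; ∠BRD = 58.50° ✓; |RD| = 18.60 ✓; ∠RDT = 132.7° ✓; |DT| = 26.20 ✗.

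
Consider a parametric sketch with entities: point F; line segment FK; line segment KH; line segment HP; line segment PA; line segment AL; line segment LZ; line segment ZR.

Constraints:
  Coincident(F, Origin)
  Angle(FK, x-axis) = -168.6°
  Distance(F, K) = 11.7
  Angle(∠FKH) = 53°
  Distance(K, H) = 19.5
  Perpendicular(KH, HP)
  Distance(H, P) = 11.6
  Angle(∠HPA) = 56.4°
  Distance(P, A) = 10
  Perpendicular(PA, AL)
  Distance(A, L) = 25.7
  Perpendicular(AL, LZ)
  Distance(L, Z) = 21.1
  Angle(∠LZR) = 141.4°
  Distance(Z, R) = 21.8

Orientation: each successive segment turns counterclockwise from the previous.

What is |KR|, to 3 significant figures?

52.5

F is at the origin; FK runs at -168.6° with length 11.7, so K = (-11.5, -2.31). ∠FKH = 53.0° gives KH at -41.6° from the x-axis; with |KH| = 19.5, H = (3.11, -15.3). KH is perpendicular to HP, so HP runs at 48.4°; with |HP| = 11.6, P = (10.8, -6.58). ∠HPA = 56.4° gives PA at 172° from the x-axis; with |PA| = 10.0, A = (0.912, -5.19). PA ⟂ AL, so AL runs at -98.0°; with |AL| = 25.7, L = (-2.66, -30.6). AL ⟂ LZ, so LZ runs at -8.00°; with |LZ| = 21.1, Z = (18.2, -33.6). ∠LZR = 141.4° gives ZR at 30.6° from the x-axis; with |ZR| = 21.8, R = (37.0, -22.5). Then |KR| = |R − K| = 52.5.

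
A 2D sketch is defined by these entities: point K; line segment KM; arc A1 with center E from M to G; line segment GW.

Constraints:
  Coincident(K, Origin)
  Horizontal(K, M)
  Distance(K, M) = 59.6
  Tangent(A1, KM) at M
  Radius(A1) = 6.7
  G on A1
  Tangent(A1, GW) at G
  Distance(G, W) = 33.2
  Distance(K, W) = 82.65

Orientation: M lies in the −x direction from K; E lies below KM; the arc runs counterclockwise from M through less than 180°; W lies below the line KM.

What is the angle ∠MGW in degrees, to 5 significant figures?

141.54°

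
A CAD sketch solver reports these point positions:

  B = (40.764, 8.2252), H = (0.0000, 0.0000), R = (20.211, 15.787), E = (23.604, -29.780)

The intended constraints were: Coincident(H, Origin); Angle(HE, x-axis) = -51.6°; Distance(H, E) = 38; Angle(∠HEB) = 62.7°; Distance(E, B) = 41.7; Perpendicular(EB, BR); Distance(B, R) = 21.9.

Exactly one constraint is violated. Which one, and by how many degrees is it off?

Perpendicular(EB, BR) — off by 4.10°.

H = (0.00, 0.00) ✓; HE at -51.60° ✓; |HE| = 38.00 ✓; ∠HEB = 62.70° ✓; |EB| = 41.70 ✓; ∠(EB, BR) = 94.10° ✗; |BR| = 21.90 ✓.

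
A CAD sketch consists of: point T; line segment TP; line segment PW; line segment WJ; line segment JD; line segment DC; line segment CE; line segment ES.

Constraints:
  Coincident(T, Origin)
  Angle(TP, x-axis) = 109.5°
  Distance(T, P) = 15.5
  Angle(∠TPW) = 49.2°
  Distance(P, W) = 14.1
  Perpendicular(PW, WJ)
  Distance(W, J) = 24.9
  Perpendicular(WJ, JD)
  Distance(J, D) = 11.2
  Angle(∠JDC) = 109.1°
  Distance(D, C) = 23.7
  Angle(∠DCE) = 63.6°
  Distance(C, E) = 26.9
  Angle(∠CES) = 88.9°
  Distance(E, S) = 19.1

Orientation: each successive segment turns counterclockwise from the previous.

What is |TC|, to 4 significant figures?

17.60

T is at the origin; TP runs at 109.5° with length 15.5, so P = (-5.174, 14.61). ∠TPW = 49.2° gives PW at -119.7° from the x-axis; with |PW| = 14.1, W = (-12.16, 2.363). PW is perpendicular to WJ, so WJ runs at -29.70°; with |WJ| = 24.9, J = (9.469, -9.974). WJ is perpendicular to JD, so JD runs at 60.30°; with |JD| = 11.2, D = (15.02, -0.2450). ∠JDC = 109.1° gives DC at 131.2° from the x-axis; with |DC| = 23.7, C = (-0.5929, 17.59). Then |TC| = |C − T| = 17.60.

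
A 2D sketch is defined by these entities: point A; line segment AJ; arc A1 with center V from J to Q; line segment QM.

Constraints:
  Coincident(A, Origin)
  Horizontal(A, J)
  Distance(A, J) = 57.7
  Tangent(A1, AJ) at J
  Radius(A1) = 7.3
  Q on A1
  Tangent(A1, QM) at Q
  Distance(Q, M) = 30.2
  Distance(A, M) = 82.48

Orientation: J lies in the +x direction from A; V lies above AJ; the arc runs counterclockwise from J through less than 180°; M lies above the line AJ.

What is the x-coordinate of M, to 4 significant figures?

75.78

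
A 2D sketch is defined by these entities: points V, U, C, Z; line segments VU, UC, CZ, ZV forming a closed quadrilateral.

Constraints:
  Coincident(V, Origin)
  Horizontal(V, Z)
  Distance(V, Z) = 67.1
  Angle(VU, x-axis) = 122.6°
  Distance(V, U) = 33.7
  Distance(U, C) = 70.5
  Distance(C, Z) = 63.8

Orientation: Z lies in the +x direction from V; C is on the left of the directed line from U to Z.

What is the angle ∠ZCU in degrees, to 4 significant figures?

83.84°

Checks: V = (0.00, 0.00) ✓; |UC| = 70.50 ✓; |CZ| = 63.80 ✓.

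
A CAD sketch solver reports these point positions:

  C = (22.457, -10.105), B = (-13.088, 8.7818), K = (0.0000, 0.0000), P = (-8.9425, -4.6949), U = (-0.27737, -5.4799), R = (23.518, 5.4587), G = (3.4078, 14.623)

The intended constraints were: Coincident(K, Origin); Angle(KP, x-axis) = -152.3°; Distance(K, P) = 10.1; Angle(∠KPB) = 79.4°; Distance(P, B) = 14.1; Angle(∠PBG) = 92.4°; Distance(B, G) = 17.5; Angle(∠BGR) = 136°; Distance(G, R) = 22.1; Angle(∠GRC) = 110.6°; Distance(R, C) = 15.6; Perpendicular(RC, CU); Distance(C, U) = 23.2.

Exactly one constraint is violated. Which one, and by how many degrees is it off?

Perpendicular(RC, CU) — off by 7.60°.

K = (0.00, 0.00) ✓; KP at -152.3° ✓; |KP| = 10.10 ✓; ∠KPB = 79.40° ✓; |PB| = 14.10 ✓; ∠PBG = 92.40° ✓; |BG| = 17.50 ✓; ∠BGR = 136.0° ✓; |GR| = 22.10 ✓; ∠GRC = 110.6° ✓; |RC| = 15.60 ✓; ∠(RC, CU) = 97.60° ✗; |CU| = 23.20 ✓.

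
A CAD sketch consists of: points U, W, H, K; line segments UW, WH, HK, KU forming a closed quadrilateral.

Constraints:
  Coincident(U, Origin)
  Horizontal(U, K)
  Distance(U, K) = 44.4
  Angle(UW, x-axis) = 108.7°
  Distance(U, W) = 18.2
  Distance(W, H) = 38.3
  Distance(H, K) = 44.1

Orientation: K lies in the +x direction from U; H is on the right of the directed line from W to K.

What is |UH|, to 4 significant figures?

20.13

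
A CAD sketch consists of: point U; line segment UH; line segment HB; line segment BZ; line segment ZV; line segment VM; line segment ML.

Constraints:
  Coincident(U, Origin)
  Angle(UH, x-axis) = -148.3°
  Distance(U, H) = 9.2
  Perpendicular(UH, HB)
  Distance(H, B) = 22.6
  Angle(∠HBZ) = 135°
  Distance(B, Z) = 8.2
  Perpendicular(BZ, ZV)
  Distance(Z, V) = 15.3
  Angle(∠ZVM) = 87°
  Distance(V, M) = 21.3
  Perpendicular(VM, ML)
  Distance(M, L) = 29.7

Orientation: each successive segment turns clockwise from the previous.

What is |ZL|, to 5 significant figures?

25.064

∠ZVM = 87.0° gives VM at -106.30° from the x-axis; with |VM| = 21.3, M = (-8.9053, -1.5896). VM is perpendicular to ML, so ML runs at 163.70°; with |ML| = 29.7, L = (-37.411, 6.7462). Then |ZL| = |L − Z| = 25.064.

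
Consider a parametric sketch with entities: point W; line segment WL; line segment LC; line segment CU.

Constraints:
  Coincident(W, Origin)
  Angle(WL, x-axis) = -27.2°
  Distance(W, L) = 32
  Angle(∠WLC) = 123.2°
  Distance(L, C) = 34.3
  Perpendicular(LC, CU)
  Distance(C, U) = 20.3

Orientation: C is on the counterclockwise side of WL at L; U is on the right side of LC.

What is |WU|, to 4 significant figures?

70.01

W is at the origin; WL runs at -27.2° with length 32.0, so L = 32.0·(cos -27.2°, sin -27.2°) = (28.46, -14.63). ∠WLC = 123.2°, so LC runs at -27.2° + (180° − 123.2°) = 29.60° from the x-axis; with |LC| = 34.3, C = L + 34.3·(cos 29.60°, sin 29.60°) = (58.29, 2.315). LC is perpendicular to CU; with |CU| = 20.3 on the right of LC, U = C + 20.3·(0.4939, -0.8695) = (68.31, -15.34). Then |WU| = |U − W| = 70.01.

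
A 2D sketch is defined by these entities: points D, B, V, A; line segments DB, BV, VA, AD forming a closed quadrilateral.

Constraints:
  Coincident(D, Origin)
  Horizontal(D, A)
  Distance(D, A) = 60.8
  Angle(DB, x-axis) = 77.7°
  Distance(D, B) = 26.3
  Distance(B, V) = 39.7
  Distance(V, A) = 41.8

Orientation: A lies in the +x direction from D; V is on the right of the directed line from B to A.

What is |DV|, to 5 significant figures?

23.314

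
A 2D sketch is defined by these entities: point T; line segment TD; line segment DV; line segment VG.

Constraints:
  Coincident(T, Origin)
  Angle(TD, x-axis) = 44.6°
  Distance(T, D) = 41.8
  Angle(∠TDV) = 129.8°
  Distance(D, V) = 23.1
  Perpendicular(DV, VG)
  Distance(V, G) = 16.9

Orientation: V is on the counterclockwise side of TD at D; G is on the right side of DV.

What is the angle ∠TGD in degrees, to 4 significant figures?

8.323°

T is at the origin; TD runs at 44.6° with length 41.8, so D = 41.8·(cos 44.6°, sin 44.6°) = (29.76, 29.35). ∠TDV = 129.8°, so DV runs at 44.6° + (180° − 129.8°) = 94.80° from the x-axis; with |DV| = 23.1, V = D + 23.1·(cos 94.80°, sin 94.80°) = (27.83, 52.37). DV is perpendicular to VG; with |VG| = 16.9 on the right of DV, G = V + 16.9·(0.9965, 0.08368) = (44.67, 53.78). Then cos ∠TGD = GT·GD / (|GT||GD|), giving 8.323°.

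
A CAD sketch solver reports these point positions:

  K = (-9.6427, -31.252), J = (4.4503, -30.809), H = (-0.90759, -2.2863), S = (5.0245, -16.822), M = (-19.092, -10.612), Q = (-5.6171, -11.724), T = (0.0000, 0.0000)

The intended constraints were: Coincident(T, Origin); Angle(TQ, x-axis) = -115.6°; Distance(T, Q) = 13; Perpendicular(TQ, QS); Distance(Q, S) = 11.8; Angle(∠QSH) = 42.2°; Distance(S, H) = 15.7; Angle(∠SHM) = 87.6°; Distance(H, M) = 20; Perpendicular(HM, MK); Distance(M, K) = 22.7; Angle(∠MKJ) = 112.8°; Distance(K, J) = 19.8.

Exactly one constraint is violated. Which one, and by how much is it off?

Distance(K, J) = 19.8 — off by 5.70.

T = (0.00, 0.00) ✓; TQ at -115.6° ✓; |TQ| = 13.00 ✓; ∠(TQ, QS) = 90.00° ✓; |QS| = 11.80 ✓; ∠QSH = 42.20° ✓; |SH| = 15.70 ✓; ∠SHM = 87.60° ✓; |HM| = 20.00 ✓; ∠(HM, MK) = 90.00° ✓; |MK| = 22.70 ✓; ∠MKJ = 112.8° ✓; |KJ| = 14.10 ✗.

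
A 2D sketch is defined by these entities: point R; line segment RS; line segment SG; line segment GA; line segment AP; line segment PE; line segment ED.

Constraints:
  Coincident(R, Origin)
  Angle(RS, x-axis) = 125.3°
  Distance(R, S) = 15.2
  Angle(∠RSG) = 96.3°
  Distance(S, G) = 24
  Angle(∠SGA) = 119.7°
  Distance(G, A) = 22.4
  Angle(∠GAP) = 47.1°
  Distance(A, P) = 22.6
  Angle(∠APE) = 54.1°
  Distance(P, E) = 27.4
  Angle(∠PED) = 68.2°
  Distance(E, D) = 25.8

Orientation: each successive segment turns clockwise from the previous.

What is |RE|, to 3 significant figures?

40.1

R is at the origin; RS runs at 125.3° with length 15.2, so S = (-8.78, 12.4). ∠RSG = 96.3° gives SG at 41.6° from the x-axis; with |SG| = 24.0, G = (9.16, 28.3). ∠SGA = 119.7° gives GA at -18.7° from the x-axis; with |GA| = 22.4, A = (30.4, 21.2). ∠GAP = 47.1° gives AP at -152° from the x-axis; with |AP| = 22.6, P = (10.5, 10.4). ∠APE = 54.1° gives PE at 82.5° from the x-axis; with |PE| = 27.4, E = (14.1, 37.6). Then |RE| = |E − R| = 40.1.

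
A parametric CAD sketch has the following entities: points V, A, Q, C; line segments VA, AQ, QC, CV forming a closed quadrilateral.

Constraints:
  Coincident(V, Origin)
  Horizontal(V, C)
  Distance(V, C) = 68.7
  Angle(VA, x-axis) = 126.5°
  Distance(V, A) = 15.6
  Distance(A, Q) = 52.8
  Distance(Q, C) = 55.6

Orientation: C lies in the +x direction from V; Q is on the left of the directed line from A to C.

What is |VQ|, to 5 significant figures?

54.796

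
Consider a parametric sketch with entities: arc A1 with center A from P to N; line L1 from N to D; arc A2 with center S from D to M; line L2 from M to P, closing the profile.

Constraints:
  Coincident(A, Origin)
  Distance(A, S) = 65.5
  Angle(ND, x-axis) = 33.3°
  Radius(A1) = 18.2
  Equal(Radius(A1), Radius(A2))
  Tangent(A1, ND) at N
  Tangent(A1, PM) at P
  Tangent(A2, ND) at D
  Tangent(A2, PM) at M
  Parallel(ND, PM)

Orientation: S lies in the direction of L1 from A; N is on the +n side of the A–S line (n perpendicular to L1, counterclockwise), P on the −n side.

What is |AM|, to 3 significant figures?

68.0

The slot axis is L1's direction at 33.3°, so u = (cos 33.3°, sin 33.3°) = (0.836, 0.549) and n = (−sin 33.3°, cos 33.3°) = (-0.549, 0.836). A is at the origin and S lies 65.5 along u from A, so S = 65.5·u = (54.7, 36.0). Tangency of A1 to both parallel lines with radius 18.2 puts N and P at A ± 18.2·n: N = (-9.99, 15.2), P = (9.99, -15.2). Equal radii place D and M the same way about S: D = S + 18.2·n = (44.8, 51.2), M = S − 18.2·n = (64.7, 20.7). Then |AM| = |M − A| = 68.0.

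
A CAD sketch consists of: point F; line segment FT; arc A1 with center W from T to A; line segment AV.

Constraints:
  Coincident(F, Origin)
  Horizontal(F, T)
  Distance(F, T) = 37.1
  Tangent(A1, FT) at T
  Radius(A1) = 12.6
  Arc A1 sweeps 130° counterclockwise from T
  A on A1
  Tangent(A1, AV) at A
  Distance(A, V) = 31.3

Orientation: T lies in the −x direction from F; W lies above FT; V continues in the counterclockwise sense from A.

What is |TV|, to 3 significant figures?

45.9

F is at the origin; F and T share the same y with |FT| = 37.1 and T on the −x side, so T = (-37.1, 0.00). Since A1 is tangent to FT there, WT ⟂ FT, so W = T + (0, 12.6) = (-37.1, 12.6). On A1, T sits at bearing -90° from W; a 130° counterclockwise sweep puts A at bearing 40°, so A = W + 12.6·(cos 40°, sin 40°) = (-27.4, 20.7). Since A1 is tangent to AV there, WA ⟂ AV, so AV runs along (−sin 40°, cos 40°); with |AV| = 31.3, V = (-47.6, 44.7). Then |TV| = |V − T| = 45.9.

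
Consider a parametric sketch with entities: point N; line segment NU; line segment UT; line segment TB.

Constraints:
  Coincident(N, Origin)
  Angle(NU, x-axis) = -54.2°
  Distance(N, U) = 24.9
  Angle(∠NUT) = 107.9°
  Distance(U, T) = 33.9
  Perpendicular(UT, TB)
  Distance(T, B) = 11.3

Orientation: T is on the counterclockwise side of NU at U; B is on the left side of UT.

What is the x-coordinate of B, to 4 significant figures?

43.35

N is at the origin; NU runs at -54.2° with length 24.9, so U = 24.9·(cos -54.2°, sin -54.2°) = (14.57, -20.20). ∠NUT = 107.9°, so UT runs at -54.2° + (180° − 107.9°) = 17.90° from the x-axis; with |UT| = 33.9, T = U + 33.9·(cos 17.90°, sin 17.90°) = (46.82, -9.776). UT is perpendicular to TB; with |TB| = 11.3 on the left of UT, B = T + 11.3·(-0.3074, 0.9516) = (43.35, 0.9769). So B.x = 43.35.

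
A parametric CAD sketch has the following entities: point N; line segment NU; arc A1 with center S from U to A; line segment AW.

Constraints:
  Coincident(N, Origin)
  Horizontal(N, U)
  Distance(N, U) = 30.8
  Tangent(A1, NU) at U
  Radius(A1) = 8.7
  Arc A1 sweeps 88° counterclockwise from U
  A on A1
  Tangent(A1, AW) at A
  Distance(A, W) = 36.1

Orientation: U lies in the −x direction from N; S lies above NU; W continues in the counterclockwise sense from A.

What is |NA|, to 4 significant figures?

23.65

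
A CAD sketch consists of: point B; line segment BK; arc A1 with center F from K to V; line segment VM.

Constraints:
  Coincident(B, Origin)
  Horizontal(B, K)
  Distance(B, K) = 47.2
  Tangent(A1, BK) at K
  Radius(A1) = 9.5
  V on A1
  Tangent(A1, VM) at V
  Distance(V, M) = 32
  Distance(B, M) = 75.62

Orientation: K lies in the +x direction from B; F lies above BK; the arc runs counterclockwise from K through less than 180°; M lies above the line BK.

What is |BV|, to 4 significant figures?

56.66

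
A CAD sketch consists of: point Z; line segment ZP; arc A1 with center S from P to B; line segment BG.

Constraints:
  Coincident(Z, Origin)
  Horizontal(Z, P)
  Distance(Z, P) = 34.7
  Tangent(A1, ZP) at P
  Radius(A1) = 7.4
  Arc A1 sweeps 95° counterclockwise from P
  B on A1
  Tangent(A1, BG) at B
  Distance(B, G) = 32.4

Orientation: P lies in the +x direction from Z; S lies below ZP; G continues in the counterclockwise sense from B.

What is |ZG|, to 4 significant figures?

50.35

On A1, P sits at bearing 90° from S; a 95° counterclockwise sweep puts B at bearing 185°, so B = S + 7.4·(cos 185°, sin 185°) = (27.33, -8.045). Since A1 is tangent to BG there, SB ⟂ BG, so BG runs along (−sin 185°, cos 185°); with |BG| = 32.4, G = (30.15, -40.32). Then |ZG| = |G − Z| = 50.35.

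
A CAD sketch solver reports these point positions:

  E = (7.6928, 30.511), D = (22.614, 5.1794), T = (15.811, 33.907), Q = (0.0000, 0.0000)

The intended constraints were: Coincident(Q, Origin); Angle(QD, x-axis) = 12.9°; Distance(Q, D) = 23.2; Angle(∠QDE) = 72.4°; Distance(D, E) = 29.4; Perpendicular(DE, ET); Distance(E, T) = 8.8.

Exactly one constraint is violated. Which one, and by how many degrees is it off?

Perpendicular(DE, ET) — off by 7.80°.

Q = (0.00, 0.00) ✓; QD at 12.90° ✓; |QD| = 23.20 ✓; ∠QDE = 72.40° ✓; |DE| = 29.40 ✓; ∠(DE, ET) = 97.80° ✗; |ET| = 8.800 ✓.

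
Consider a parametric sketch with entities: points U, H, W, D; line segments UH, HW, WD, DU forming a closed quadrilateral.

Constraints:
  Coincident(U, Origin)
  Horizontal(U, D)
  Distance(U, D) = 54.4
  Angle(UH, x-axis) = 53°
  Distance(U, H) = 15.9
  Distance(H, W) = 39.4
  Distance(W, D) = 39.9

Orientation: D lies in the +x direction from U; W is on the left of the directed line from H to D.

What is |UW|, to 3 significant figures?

54.9

U is at the origin; UD is horizontal with |UD| = 54.4 and D in +x, so D = (54.4, 0). UH runs at 53.0° with |UH| = 15.9, so H = (9.57, 12.7). W is determined by |HW| = 39.4 and |WD| = 39.9 together: it lies at the intersection of circle(H, 39.4) and circle(D, 39.9). With |HD| = 46.6, the foot of the radical line on HD is 22.9 from H and the perpendicular offset is √(39.4² − 22.9²) = 32.1. Taking the left-of-HD solution: W = (40.3, 37.3).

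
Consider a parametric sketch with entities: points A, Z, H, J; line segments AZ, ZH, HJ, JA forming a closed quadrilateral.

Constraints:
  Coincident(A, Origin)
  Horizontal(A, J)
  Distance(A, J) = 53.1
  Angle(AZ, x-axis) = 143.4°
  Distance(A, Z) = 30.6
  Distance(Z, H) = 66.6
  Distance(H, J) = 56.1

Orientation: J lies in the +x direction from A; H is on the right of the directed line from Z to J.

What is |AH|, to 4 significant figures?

39.44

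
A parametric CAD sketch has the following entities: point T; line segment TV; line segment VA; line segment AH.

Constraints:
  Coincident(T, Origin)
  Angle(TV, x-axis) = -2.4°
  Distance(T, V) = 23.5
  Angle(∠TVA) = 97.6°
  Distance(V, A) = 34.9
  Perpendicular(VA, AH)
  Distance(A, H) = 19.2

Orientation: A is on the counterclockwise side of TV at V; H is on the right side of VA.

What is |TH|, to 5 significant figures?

57.012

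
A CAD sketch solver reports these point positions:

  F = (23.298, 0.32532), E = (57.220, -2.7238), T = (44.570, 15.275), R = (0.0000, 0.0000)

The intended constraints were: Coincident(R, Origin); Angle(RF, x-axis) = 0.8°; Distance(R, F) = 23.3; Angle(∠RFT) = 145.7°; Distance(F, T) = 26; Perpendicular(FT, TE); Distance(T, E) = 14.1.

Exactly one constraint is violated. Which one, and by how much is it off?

Distance(T, E) = 14.1 — off by 7.90.

R = (0.00, 0.00) ✓; RF at 0.8000° ✓; |RF| = 23.30 ✓; ∠RFT = 145.7° ✓; |FT| = 26.00 ✓; ∠(FT, TE) = 90.00° ✓; |TE| = 22.00 ✗.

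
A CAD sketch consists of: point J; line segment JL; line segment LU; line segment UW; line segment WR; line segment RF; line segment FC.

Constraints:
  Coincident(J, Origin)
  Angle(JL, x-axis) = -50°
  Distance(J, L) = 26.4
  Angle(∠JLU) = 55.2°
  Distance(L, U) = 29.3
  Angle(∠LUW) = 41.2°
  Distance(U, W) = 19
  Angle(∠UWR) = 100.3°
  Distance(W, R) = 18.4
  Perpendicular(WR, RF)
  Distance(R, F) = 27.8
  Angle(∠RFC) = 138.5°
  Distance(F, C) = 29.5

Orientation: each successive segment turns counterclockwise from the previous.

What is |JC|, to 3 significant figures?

57.2

J is at the origin; JL runs at -50.0° with length 26.4, so L = (17.0, -20.2). ∠JLU = 55.2° gives LU at 74.8° from the x-axis; with |LU| = 29.3, U = (24.7, 8.05). ∠LUW = 41.2° gives UW at -146° from the x-axis; with |UW| = 19.0, W = (8.83, -2.46). ∠UWR = 100.3° gives WR at -66.7° from the x-axis; with |WR| = 18.4, R = (16.1, -19.4). The perpendicularity gives RF at right angles to WR, so RF runs at 23.3°; with |RF| = 27.8, F = (41.6, -8.37). ∠RFC = 138.5° gives FC at 64.8° from the x-axis; with |FC| = 29.5, C = (54.2, 18.3). Then |JC| = |C − J| = 57.2.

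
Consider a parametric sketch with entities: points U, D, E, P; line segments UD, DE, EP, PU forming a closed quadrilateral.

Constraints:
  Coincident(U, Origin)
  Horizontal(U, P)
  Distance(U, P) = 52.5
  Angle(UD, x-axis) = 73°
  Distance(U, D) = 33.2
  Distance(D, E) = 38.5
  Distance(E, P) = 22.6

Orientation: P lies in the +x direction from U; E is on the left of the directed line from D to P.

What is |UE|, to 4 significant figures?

51.79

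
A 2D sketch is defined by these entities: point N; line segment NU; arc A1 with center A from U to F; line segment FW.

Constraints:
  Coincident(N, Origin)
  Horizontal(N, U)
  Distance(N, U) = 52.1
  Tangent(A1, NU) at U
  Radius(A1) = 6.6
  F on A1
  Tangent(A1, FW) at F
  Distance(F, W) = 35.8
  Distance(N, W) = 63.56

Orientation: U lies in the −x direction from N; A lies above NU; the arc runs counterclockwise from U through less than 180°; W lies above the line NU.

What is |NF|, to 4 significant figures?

46.03

N is at the origin; N and U share the same y with |NU| = 52.1 and U on the −x side, so U = (-52.10, 0.000). Since A1 is tangent to NU there, AU ⟂ NU, so A = U + (0, 6.6) = (-52.10, 6.600). Since AF ⟂ FW (tangency), |AW| = √(6.6² + 35.8²) = 36.40 regardless of where F sits on A1. So W lies on both circle(N, 63.56) and circle(A, 36.40); the above-NU intersection is W = (-47.12, 42.66). F is the foot of the tangent from W: F = (-45.51, 6.897).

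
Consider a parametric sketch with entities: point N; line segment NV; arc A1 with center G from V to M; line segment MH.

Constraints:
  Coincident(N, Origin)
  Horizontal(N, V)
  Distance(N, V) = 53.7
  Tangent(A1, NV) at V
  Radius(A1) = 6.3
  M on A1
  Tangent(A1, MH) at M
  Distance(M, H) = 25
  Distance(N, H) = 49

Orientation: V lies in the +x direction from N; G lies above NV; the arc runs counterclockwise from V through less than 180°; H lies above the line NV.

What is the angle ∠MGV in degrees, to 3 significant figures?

136°

Checks: N.y = 0.00, V.y = 0.00 ✓; |GM| = 6.300 ✓; ∠(GM, MH) = 90.00° ✓; |MH| = 25.00 ✓; |NH| = 49.00 ✓.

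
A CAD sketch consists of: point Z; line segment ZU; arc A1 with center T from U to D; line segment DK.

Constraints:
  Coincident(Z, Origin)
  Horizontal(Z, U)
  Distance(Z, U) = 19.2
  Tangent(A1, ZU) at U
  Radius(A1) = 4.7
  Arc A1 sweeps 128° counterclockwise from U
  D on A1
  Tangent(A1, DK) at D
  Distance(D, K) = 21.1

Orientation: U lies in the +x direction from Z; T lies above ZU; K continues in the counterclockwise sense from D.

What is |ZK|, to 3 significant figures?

26.2

On A1, U sits at bearing -90° from T; a 128° counterclockwise sweep puts D at bearing 38°, so D = T + 4.7·(cos 38°, sin 38°) = (22.9, 7.59). A1 meets DK tangentially, so TD is at right angles to DK, so DK runs along (−sin 38°, cos 38°); with |DK| = 21.1, K = (9.91, 24.2). Then |ZK| = |K − Z| = 26.2.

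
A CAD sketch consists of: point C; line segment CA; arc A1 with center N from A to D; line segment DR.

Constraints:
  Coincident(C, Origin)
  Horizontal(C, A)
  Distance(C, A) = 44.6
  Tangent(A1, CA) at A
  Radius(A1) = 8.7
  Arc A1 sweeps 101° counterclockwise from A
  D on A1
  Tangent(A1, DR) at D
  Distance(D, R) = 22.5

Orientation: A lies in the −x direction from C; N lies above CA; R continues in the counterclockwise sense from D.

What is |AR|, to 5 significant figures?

32.723

C is at the origin; C and A share the same y with |CA| = 44.6 and A on the −x side, so A = (-44.600, 0.0000). Since A1 is tangent to CA there, NA ⟂ CA, so N = A + (0, 8.7) = (-44.600, 8.7000). On A1, A sits at bearing -90° from N; a 101° counterclockwise sweep puts D at bearing 11°, so D = N + 8.7·(cos 11°, sin 11°) = (-36.060, 10.360). Tangency of A1 to DR means the radius ND is perpendicular to DR, so DR runs along (−sin 11°, cos 11°); with |DR| = 22.5, R = (-40.353, 32.447). Then |AR| = |R − A| = 32.723.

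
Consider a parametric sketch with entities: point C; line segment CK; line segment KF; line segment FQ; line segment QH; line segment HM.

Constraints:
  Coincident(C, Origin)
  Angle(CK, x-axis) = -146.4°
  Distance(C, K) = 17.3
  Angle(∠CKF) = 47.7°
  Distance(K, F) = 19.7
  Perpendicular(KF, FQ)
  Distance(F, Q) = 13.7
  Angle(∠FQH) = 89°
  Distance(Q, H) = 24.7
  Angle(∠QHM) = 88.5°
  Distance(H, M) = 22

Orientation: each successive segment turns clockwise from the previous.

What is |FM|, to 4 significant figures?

25.28

C is at the origin; CK runs at -146.4° with length 17.3, so K = (-14.41, -9.574). ∠CKF = 47.7° gives KF at 81.30° from the x-axis; with |KF| = 19.7, F = (-11.43, 9.900). KF ⟂ FQ, so FQ runs at -8.700°; with |FQ| = 13.7, Q = (2.113, 7.827). ∠FQH = 89.0° gives QH at -99.70° from the x-axis; with |QH| = 24.7, H = (-2.049, -16.52). ∠QHM = 88.5° gives HM at 168.8° from the x-axis; with |HM| = 22.0, M = (-23.63, -12.25). Then |FM| = |M − F| = 25.28.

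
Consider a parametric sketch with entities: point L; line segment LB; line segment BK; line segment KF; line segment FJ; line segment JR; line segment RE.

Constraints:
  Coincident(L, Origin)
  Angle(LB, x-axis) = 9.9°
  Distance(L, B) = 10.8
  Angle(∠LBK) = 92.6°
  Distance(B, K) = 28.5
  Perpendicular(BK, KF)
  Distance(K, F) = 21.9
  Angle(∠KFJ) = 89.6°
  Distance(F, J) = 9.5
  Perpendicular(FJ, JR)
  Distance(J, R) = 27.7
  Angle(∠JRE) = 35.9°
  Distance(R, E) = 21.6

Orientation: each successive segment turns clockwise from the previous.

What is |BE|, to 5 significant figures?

33.831

L is at the origin; LB runs at 9.9° with length 10.8, so B = (10.639, 1.8568). ∠LBK = 92.6° gives BK at -77.500° from the x-axis; with |BK| = 28.5, K = (16.808, -25.968). The perpendicularity gives KF at right angles to BK, so KF runs at -167.50°; with |KF| = 21.9, F = (-4.5732, -30.708). ∠KFJ = 89.6° gives FJ at 102.10° from the x-axis; with |FJ| = 9.5, J = (-6.5645, -21.419). FJ ⟂ JR, so JR runs at 12.100°; with |JR| = 27.7, R = (20.520, -15.612). ∠JRE = 35.9° gives RE at -132.00° from the x-axis; with |RE| = 21.6, E = (6.0668, -31.664). Then |BE| = |E − B| = 33.831.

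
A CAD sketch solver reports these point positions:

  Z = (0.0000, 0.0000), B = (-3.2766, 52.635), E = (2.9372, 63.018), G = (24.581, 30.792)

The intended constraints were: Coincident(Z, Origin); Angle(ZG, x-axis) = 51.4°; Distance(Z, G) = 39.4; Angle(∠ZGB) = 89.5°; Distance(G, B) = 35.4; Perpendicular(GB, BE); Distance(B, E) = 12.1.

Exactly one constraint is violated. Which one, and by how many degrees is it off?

Perpendicular(GB, BE) — off by 7.20°.

Z = (0.00, 0.00) ✓; ZG at 51.40° ✓; |ZG| = 39.40 ✓; ∠ZGB = 89.50° ✓; |GB| = 35.40 ✓; ∠(GB, BE) = 82.80° ✗; |BE| = 12.10 ✓.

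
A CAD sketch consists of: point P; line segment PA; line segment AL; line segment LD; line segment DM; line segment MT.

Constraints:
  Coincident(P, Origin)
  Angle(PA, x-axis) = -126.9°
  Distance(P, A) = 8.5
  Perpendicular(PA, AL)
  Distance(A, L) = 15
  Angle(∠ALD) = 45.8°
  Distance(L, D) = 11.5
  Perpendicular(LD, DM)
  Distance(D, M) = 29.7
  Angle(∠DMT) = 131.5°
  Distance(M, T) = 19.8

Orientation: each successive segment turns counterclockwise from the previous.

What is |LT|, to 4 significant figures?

42.95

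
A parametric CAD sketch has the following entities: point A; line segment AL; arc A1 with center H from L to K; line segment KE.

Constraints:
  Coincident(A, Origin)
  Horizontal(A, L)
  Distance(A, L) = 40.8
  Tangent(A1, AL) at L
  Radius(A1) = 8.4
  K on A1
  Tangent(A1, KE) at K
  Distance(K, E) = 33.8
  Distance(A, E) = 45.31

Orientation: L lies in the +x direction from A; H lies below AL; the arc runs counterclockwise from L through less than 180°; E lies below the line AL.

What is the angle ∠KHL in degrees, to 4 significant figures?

74.35°

A is at the origin; A and L share the same y with |AL| = 40.8 and L on the +x side, so L = (40.80, 0.000). Since A1 is tangent to AL there, HL ⟂ AL, so H = L + (0, -8.4) = (40.80, -8.400). Since HK ⟂ KE (tangency), |HE| = √(8.4² + 33.8²) = 34.83 regardless of where K sits on A1. So E lies on both circle(A, 45.31) and circle(H, 34.83); the below-AL intersection is E = (23.59, -38.68). K is the foot of the tangent from E: K = (32.71, -6.134).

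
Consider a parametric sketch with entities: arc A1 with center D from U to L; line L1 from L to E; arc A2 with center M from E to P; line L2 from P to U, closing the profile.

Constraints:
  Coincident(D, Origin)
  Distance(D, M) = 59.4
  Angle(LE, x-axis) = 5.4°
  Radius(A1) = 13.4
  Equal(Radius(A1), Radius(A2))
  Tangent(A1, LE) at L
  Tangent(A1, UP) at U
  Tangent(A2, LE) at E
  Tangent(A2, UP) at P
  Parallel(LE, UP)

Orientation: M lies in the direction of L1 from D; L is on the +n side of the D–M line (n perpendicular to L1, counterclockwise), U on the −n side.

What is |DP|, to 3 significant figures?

60.9

The slot axis is L1's direction at 5.4°, so u = (cos 5.4°, sin 5.4°) = (0.996, 0.0941) and n = (−sin 5.4°, cos 5.4°) = (-0.0941, 0.996). D is at the origin and M lies 59.4 along u from D, so M = 59.4·u = (59.1, 5.59). Tangency of A1 to both parallel lines with radius 13.4 puts L and U at D ± 13.4·n: L = (-1.26, 13.3), U = (1.26, -13.3). Equal radii place E and P the same way about M: E = M + 13.4·n = (57.9, 18.9), P = M − 13.4·n = (60.4, -7.75). Then |DP| = |P − D| = 60.9.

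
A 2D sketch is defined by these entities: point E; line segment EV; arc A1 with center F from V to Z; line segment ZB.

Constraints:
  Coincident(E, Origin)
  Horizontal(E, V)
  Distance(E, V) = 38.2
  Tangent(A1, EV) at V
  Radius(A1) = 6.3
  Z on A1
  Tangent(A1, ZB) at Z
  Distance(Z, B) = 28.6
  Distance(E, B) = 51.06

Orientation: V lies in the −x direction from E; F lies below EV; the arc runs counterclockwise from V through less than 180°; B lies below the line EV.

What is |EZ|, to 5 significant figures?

44.986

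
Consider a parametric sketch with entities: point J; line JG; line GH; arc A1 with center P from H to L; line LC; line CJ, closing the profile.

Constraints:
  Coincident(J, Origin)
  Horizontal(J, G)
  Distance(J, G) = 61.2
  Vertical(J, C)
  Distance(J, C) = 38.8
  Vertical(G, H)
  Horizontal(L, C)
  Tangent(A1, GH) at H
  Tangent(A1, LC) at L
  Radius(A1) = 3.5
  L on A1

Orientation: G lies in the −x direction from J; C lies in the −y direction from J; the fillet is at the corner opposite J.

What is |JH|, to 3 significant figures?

70.7

J is at the origin; JG is horizontal with |JG| = 61.2 and G on the −x side, so G = (-61.2, 0.00). JC is vertical with |JC| = 38.8 and C on the −y side, so C = (0.00, -38.8). The virtual corner opposite J is at (-61.2, -38.8). The tangent condition forces PH to be normal to GH and A1 meets LC tangentially, so PL is at right angles to LC, with radius 3.5, so the center P sits 3.5 in from both sides at P = (-57.7, -35.3). That places the tangent points at H = (-61.2, -35.3) on GH and L = (-57.7, -38.8) on LC. Then |JH| = |H − J| = 70.7.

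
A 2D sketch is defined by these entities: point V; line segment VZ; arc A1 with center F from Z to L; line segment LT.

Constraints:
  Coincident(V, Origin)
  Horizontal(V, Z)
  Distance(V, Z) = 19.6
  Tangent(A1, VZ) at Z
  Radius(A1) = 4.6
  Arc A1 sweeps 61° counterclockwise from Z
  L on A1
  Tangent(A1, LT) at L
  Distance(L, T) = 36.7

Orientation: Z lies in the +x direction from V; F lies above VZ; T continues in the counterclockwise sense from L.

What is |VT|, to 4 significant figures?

53.88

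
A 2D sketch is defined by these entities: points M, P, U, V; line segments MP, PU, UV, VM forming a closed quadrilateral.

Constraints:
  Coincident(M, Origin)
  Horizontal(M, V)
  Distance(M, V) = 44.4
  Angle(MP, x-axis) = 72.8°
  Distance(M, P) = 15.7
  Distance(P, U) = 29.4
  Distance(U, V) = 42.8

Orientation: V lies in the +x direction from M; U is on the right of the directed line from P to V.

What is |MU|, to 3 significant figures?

15.0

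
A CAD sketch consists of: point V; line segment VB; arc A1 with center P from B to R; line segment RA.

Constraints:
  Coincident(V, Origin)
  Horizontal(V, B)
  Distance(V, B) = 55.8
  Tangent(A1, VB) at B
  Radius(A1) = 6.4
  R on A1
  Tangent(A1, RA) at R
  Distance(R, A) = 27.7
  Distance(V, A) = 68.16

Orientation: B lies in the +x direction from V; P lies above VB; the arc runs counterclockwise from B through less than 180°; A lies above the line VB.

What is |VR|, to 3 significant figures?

62.6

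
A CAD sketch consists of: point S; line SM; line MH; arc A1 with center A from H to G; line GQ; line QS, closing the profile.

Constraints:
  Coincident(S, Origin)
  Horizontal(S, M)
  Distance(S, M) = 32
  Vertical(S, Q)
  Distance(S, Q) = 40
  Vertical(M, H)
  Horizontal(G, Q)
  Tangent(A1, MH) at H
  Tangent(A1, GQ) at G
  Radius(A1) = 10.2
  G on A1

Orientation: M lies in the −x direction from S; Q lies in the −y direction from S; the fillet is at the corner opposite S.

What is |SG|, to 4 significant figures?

45.55

S is at the origin; S and M share the same y with |SM| = 32.0 and M on the −x side, so M = (-32.00, 0.000). S and Q share the same x with |SQ| = 40.0 and Q on the −y side, so Q = (0.000, -40.00). The virtual corner opposite S is at (-32.00, -40.00). Tangency of A1 to MH means the radius AH is perpendicular to MH and tangency of A1 to GQ means the radius AG is perpendicular to GQ, with radius 10.2, so the center A sits 10.2 in from both sides at A = (-21.80, -29.80). That places the tangent points at H = (-32.00, -29.80) on MH and G = (-21.80, -40.00) on GQ. Then |SG| = |G − S| = 45.55.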